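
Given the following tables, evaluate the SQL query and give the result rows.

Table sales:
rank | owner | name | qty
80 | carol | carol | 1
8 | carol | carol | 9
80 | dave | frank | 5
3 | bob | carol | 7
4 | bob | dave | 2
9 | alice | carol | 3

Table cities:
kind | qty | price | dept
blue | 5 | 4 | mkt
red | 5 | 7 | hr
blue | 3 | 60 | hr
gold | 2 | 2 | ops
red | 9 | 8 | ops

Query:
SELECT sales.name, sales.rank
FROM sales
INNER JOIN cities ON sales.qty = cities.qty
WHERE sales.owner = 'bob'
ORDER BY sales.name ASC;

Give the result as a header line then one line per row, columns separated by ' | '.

== RESULT ==
sales.name | sales.rank
dave | 4

Derivation:
After JOIN cities (5 rows):
sales.rank | sales.owner | sales.name | sales.qty | cities.kind | cities.qty | cities.price | cities.dept
8 | carol | carol | 9 | red | 9 | 8 | ops
80 | dave | frank | 5 | blue | 5 | 4 | mkt
80 | dave | frank | 5 | red | 5 | 7 | hr
4 | bob | dave | 2 | gold | 2 | 2 | ops
9 | alice | carol | 3 | blue | 3 | 60 | hr
After WHERE (1 rows):
sales.rank | sales.owner | sales.name | sales.qty | cities.kind | cities.qty | cities.price | cities.dept
4 | bob | dave | 2 | gold | 2 | 2 | ops
After SELECT (1 rows):
sales.name | sales.rank
dave | 4
After ORDER BY (1 rows):
sales.name | sales.rank
dave | 4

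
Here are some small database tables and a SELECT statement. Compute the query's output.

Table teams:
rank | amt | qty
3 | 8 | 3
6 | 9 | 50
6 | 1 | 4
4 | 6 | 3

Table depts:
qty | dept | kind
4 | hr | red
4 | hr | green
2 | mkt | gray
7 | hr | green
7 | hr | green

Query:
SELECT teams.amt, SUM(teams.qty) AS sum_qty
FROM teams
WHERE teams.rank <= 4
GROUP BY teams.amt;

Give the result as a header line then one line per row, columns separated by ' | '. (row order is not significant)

After WHERE (2 rows):
teams.rank | teams.amt | teams.qty
3 | 8 | 3
4 | 6 | 3
After GROUP BY (2 rows):
teams.amt | sum_qty
8 | 3
6 | 3

== RESULT ==
teams.amt | sum_qty
8 | 3
6 | 3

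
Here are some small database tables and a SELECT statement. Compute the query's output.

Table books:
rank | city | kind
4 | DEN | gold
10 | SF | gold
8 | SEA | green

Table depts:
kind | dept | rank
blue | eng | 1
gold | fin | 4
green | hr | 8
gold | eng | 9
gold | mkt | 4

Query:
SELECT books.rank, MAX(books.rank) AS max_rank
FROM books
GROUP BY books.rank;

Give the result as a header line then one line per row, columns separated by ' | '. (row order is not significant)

== RESULT ==
books.rank | max_rank
4 | 4
10 | 10
8 | 8

Derivation:
After GROUP BY (3 rows):
books.rank | max_rank
4 | 4
10 | 10
8 | 8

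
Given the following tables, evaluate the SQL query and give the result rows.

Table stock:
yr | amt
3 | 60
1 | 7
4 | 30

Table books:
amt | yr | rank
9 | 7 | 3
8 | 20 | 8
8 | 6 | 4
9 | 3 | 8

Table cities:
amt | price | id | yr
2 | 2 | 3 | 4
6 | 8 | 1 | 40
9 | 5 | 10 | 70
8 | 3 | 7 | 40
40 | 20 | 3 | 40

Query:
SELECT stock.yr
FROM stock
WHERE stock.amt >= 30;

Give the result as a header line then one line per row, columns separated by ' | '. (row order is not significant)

== RESULT ==
stock.yr
3
4

Derivation:
After WHERE (2 rows):
stock.yr | stock.amt
3 | 60
4 | 30
After SELECT (2 rows):
stock.yr
3
4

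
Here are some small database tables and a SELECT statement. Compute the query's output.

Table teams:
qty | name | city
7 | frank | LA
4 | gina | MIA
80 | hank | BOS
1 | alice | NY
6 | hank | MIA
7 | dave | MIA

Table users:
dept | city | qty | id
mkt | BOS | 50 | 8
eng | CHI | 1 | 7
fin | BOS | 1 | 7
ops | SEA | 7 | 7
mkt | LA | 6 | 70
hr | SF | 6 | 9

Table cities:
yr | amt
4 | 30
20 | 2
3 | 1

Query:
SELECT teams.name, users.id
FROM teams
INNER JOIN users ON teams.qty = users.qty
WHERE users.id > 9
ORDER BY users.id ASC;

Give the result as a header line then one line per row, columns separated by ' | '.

After JOIN users (6 rows):
teams.qty | teams.name | teams.city | users.dept | users.city | users.qty | users.id
7 | frank | LA | ops | SEA | 7 | 7
1 | alice | NY | eng | CHI | 1 | 7
1 | alice | NY | fin | BOS | 1 | 7
6 | hank | MIA | mkt | LA | 6 | 70
6 | hank | MIA | hr | SF | 6 | 9
7 | dave | MIA | ops | SEA | 7 | 7
After WHERE (1 rows):
teams.qty | teams.name | teams.city | users.dept | users.city | users.qty | users.id
6 | hank | MIA | mkt | LA | 6 | 70
After SELECT (1 rows):
teams.name | users.id
hank | 70
After ORDER BY (1 rows):
teams.name | users.id
hank | 70

== RESULT ==
teams.name | users.id
hank | 70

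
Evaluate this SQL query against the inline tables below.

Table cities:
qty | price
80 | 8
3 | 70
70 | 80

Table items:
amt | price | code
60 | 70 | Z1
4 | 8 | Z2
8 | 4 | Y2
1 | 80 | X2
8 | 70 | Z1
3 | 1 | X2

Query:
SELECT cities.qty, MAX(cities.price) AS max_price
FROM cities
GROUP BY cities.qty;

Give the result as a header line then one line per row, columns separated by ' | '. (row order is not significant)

== RESULT ==
cities.qty | max_price
80 | 8
3 | 70
70 | 80

Derivation:
After GROUP BY (3 rows):
cities.qty | max_price
80 | 8
3 | 70
70 | 80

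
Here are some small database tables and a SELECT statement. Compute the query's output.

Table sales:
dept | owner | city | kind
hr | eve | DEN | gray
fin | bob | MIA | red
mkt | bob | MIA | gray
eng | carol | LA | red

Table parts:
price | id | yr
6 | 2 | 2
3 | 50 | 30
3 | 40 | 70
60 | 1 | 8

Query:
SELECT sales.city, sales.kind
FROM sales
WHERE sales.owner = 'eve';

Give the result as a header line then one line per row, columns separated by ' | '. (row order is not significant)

== RESULT ==
sales.city | sales.kind
DEN | gray

Derivation:
After WHERE (1 rows):
sales.dept | sales.owner | sales.city | sales.kind
hr | eve | DEN | gray
After SELECT (1 rows):
sales.city | sales.kind
DEN | gray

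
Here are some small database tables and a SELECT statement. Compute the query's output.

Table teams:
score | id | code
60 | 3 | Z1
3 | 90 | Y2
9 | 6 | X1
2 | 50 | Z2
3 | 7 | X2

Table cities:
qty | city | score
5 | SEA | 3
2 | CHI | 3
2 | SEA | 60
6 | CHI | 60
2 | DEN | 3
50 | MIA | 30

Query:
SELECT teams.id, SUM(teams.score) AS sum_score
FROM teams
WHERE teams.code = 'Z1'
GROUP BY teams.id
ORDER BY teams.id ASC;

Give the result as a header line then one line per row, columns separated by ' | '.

After WHERE (1 rows):
teams.score | teams.id | teams.code
60 | 3 | Z1
After GROUP BY (1 rows):
teams.id | sum_score
3 | 60
After ORDER BY (1 rows):
teams.id | sum_score
3 | 60

== RESULT ==
teams.id | sum_score
3 | 60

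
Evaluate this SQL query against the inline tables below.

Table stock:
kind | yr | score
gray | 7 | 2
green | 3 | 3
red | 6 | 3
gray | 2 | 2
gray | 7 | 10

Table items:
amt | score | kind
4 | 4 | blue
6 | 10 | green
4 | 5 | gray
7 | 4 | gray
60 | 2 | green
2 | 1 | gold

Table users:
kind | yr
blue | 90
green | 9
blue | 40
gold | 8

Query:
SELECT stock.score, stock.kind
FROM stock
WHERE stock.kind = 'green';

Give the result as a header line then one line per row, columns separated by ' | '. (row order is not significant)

== RESULT ==
stock.score | stock.kind
3 | green

Derivation:
After WHERE (1 rows):
stock.kind | stock.yr | stock.score
green | 3 | 3
After SELECT (1 rows):
stock.score | stock.kind
3 | green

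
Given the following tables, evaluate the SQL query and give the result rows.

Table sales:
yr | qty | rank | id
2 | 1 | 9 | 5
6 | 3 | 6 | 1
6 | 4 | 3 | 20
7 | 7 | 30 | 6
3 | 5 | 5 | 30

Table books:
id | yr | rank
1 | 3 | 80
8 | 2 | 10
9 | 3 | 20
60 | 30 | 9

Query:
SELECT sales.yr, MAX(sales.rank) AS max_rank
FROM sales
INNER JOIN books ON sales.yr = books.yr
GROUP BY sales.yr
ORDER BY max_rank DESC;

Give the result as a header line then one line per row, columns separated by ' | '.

== RESULT ==
sales.yr | max_rank
2 | 9
3 | 5

Derivation:
After JOIN books (3 rows):
sales.yr | sales.qty | sales.rank | sales.id | books.id | books.yr | books.rank
2 | 1 | 9 | 5 | 8 | 2 | 10
3 | 5 | 5 | 30 | 1 | 3 | 80
3 | 5 | 5 | 30 | 9 | 3 | 20
After GROUP BY (2 rows):
sales.yr | max_rank
2 | 9
3 | 5
After ORDER BY (2 rows):
sales.yr | max_rank
2 | 9
3 | 5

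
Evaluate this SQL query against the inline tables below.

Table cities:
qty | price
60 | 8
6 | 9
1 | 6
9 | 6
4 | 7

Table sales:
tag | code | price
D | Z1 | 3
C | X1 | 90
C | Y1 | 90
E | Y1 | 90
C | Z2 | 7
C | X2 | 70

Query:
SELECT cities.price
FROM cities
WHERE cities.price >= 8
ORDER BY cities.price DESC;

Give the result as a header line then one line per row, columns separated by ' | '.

After WHERE (2 rows):
cities.qty | cities.price
60 | 8
6 | 9
After SELECT (2 rows):
cities.price
8
9
After ORDER BY (2 rows):
cities.price
9
8

== RESULT ==
cities.price
9
8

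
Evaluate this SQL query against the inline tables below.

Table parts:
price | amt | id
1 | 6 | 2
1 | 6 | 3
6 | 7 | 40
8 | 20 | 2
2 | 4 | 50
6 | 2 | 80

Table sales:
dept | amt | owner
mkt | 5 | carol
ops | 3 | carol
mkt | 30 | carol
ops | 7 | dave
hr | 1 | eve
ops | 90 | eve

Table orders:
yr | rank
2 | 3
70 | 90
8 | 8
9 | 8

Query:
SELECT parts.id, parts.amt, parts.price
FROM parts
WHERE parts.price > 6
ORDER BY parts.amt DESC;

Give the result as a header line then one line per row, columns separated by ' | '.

After WHERE (1 rows):
parts.price | parts.amt | parts.id
8 | 20 | 2
After SELECT (1 rows):
parts.id | parts.amt | parts.price
2 | 20 | 8
After ORDER BY (1 rows):
parts.id | parts.amt | parts.price
2 | 20 | 8

== RESULT ==
parts.id | parts.amt | parts.price
2 | 20 | 8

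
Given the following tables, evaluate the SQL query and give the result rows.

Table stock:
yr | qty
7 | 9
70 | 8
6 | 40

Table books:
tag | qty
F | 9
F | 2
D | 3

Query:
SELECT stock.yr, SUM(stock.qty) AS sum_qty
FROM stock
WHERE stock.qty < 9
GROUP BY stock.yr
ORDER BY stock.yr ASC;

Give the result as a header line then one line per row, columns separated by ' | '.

== RESULT ==
stock.yr | sum_qty
70 | 8

Derivation:
After WHERE (1 rows):
stock.yr | stock.qty
70 | 8
After GROUP BY (1 rows):
stock.yr | sum_qty
70 | 8
After ORDER BY (1 rows):
stock.yr | sum_qty
70 | 8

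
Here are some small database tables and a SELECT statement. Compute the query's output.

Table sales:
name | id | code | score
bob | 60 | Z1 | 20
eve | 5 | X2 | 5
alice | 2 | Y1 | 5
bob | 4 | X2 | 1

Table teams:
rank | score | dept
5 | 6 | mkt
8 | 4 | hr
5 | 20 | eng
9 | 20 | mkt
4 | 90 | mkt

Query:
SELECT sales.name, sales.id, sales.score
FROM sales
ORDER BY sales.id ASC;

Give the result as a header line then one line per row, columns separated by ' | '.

== RESULT ==
sales.name | sales.id | sales.score
alice | 2 | 5
bob | 4 | 1
eve | 5 | 5
bob | 60 | 20

Derivation:
After SELECT (4 rows):
sales.name | sales.id | sales.score
bob | 60 | 20
eve | 5 | 5
alice | 2 | 5
bob | 4 | 1
After ORDER BY (4 rows):
sales.name | sales.id | sales.score
alice | 2 | 5
bob | 4 | 1
eve | 5 | 5
bob | 60 | 20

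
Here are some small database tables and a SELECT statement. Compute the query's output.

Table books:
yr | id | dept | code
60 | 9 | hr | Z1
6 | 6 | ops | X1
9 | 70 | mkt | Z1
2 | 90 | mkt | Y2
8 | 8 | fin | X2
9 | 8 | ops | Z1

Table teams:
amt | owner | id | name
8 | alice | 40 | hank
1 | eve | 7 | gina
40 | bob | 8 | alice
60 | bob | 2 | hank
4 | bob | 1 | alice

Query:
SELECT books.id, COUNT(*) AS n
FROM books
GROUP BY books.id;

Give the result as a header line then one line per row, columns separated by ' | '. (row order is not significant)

== RESULT ==
books.id | n
9 | 1
6 | 1
70 | 1
90 | 1
8 | 2

Derivation:
After GROUP BY (5 rows):
books.id | n
9 | 1
6 | 1
70 | 1
90 | 1
8 | 2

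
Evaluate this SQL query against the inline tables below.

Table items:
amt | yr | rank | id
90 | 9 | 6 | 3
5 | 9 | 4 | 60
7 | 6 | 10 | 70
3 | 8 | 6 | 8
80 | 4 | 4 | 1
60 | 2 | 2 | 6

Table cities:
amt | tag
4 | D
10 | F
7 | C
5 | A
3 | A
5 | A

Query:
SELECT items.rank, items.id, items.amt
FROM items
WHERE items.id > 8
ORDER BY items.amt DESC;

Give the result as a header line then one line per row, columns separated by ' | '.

After WHERE (2 rows):
items.amt | items.yr | items.rank | items.id
5 | 9 | 4 | 60
7 | 6 | 10 | 70
After SELECT (2 rows):
items.rank | items.id | items.amt
4 | 60 | 5
10 | 70 | 7
After ORDER BY (2 rows):
items.rank | items.id | items.amt
10 | 70 | 7
4 | 60 | 5

== RESULT ==
items.rank | items.id | items.amt
10 | 70 | 7
4 | 60 | 5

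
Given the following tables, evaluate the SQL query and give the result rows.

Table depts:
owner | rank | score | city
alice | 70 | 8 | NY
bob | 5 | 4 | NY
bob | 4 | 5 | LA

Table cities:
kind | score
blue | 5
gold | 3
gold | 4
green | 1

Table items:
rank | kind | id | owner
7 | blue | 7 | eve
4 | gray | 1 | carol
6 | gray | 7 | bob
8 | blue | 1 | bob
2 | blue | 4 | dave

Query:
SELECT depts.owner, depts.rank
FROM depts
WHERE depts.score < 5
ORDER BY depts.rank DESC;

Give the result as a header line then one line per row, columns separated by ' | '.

== RESULT ==
depts.owner | depts.rank
bob | 5

Derivation:
After WHERE (1 rows):
depts.owner | depts.rank | depts.score | depts.city
bob | 5 | 4 | NY
After SELECT (1 rows):
depts.owner | depts.rank
bob | 5
After ORDER BY (1 rows):
depts.owner | depts.rank
bob | 5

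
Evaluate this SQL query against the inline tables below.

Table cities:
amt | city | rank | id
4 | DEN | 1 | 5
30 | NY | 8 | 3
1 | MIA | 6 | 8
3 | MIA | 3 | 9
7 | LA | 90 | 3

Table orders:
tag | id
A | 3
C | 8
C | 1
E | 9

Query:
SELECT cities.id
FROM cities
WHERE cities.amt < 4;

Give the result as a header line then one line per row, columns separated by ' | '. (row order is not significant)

== RESULT ==
cities.id
8
9

Derivation:
After WHERE (2 rows):
cities.amt | cities.city | cities.rank | cities.id
1 | MIA | 6 | 8
3 | MIA | 3 | 9
After SELECT (2 rows):
cities.id
8
9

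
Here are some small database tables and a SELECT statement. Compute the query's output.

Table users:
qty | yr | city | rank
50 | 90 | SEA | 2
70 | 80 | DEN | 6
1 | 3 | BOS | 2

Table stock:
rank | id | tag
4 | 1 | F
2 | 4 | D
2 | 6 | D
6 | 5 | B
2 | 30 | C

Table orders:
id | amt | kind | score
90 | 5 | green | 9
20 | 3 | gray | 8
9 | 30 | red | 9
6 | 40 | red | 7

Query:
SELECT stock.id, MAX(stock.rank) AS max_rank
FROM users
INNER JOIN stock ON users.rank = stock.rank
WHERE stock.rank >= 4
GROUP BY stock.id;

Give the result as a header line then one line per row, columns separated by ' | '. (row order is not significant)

== RESULT ==
stock.id | max_rank
5 | 6

Derivation:
After JOIN stock (7 rows):
users.qty | users.yr | users.city | users.rank | stock.rank | stock.id | stock.tag
50 | 90 | SEA | 2 | 2 | 4 | D
50 | 90 | SEA | 2 | 2 | 6 | D
50 | 90 | SEA | 2 | 2 | 30 | C
70 | 80 | DEN | 6 | 6 | 5 | B
1 | 3 | BOS | 2 | 2 | 4 | D
1 | 3 | BOS | 2 | 2 | 6 | D
1 | 3 | BOS | 2 | 2 | 30 | C
After WHERE (1 rows):
users.qty | users.yr | users.city | users.rank | stock.rank | stock.id | stock.tag
70 | 80 | DEN | 6 | 6 | 5 | B
After GROUP BY (1 rows):
stock.id | max_rank
5 | 6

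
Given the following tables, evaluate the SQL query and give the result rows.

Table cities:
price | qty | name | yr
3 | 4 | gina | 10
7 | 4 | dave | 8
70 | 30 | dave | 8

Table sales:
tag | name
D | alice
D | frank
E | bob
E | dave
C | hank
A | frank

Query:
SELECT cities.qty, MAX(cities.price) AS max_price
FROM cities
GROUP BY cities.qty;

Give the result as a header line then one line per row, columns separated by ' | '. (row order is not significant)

== RESULT ==
cities.qty | max_price
4 | 7
30 | 70

Derivation:
After GROUP BY (2 rows):
cities.qty | max_price
4 | 7
30 | 70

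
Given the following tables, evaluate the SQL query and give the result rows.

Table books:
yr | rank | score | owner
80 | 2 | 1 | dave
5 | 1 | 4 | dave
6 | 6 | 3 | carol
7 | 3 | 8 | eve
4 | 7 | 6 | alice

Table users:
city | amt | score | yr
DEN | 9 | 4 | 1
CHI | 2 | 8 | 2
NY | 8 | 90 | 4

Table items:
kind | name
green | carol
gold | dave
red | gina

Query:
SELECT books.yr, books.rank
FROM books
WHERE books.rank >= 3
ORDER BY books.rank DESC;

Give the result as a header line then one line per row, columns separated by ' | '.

After WHERE (3 rows):
books.yr | books.rank | books.score | books.owner
6 | 6 | 3 | carol
7 | 3 | 8 | eve
4 | 7 | 6 | alice
After SELECT (3 rows):
books.yr | books.rank
6 | 6
7 | 3
4 | 7
After ORDER BY (3 rows):
books.yr | books.rank
4 | 7
6 | 6
7 | 3

== RESULT ==
books.yr | books.rank
4 | 7
6 | 6
7 | 3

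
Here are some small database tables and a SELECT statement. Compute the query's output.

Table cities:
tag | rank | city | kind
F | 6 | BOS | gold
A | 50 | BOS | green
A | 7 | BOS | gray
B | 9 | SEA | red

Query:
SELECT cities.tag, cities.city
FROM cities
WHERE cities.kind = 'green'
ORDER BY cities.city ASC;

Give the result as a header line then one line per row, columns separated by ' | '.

== RESULT ==
cities.tag | cities.city
A | BOS

Derivation:
After WHERE (1 rows):
cities.tag | cities.rank | cities.city | cities.kind
A | 50 | BOS | green
After SELECT (1 rows):
cities.tag | cities.city
A | BOS
After ORDER BY (1 rows):
cities.tag | cities.city
A | BOS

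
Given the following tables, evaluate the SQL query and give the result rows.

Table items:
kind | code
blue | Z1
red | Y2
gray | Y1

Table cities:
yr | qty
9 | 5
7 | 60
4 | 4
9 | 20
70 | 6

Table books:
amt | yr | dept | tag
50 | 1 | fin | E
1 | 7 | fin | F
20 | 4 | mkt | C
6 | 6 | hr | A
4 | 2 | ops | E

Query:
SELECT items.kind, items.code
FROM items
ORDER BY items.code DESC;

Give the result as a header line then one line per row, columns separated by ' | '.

After SELECT (3 rows):
items.kind | items.code
blue | Z1
red | Y2
gray | Y1
After ORDER BY (3 rows):
items.kind | items.code
blue | Z1
red | Y2
gray | Y1

== RESULT ==
items.kind | items.code
blue | Z1
red | Y2
gray | Y1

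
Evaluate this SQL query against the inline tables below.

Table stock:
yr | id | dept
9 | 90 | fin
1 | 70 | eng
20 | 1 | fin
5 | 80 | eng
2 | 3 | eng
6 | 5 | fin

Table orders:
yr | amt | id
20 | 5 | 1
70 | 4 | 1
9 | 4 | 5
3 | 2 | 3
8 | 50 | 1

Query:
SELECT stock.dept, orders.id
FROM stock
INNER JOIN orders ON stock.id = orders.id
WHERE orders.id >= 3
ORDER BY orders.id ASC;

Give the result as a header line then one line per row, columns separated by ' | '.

After JOIN orders (5 rows):
stock.yr | stock.id | stock.dept | orders.yr | orders.amt | orders.id
20 | 1 | fin | 20 | 5 | 1
20 | 1 | fin | 70 | 4 | 1
20 | 1 | fin | 8 | 50 | 1
2 | 3 | eng | 3 | 2 | 3
6 | 5 | fin | 9 | 4 | 5
After WHERE (2 rows):
stock.yr | stock.id | stock.dept | orders.yr | orders.amt | orders.id
2 | 3 | eng | 3 | 2 | 3
6 | 5 | fin | 9 | 4 | 5
After SELECT (2 rows):
stock.dept | orders.id
eng | 3
fin | 5
After ORDER BY (2 rows):
stock.dept | orders.id
eng | 3
fin | 5

== RESULT ==
stock.dept | orders.id
eng | 3
fin | 5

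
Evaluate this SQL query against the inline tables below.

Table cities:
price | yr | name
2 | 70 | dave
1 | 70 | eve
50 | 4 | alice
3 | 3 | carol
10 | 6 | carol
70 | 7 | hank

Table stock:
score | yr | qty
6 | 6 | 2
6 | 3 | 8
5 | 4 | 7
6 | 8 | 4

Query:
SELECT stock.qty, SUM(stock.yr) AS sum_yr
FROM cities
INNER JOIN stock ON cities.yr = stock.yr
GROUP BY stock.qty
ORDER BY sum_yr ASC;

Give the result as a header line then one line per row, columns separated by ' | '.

After JOIN stock (3 rows):
cities.price | cities.yr | cities.name | stock.score | stock.yr | stock.qty
50 | 4 | alice | 5 | 4 | 7
3 | 3 | carol | 6 | 3 | 8
10 | 6 | carol | 6 | 6 | 2
After GROUP BY (3 rows):
stock.qty | sum_yr
7 | 4
8 | 3
2 | 6
After ORDER BY (3 rows):
stock.qty | sum_yr
8 | 3
7 | 4
2 | 6

== RESULT ==
stock.qty | sum_yr
8 | 3
7 | 4
2 | 6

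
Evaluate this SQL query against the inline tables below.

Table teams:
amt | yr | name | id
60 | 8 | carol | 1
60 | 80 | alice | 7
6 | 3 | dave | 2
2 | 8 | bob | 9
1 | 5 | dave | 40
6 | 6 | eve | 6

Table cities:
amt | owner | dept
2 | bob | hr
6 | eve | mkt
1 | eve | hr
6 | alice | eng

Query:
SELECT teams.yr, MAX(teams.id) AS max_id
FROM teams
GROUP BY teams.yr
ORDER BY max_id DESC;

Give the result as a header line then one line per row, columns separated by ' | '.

After GROUP BY (5 rows):
teams.yr | max_id
8 | 9
80 | 7
3 | 2
5 | 40
6 | 6
After ORDER BY (5 rows):
teams.yr | max_id
5 | 40
8 | 9
80 | 7
6 | 6
3 | 2

== RESULT ==
teams.yr | max_id
5 | 40
8 | 9
80 | 7
6 | 6
3 | 2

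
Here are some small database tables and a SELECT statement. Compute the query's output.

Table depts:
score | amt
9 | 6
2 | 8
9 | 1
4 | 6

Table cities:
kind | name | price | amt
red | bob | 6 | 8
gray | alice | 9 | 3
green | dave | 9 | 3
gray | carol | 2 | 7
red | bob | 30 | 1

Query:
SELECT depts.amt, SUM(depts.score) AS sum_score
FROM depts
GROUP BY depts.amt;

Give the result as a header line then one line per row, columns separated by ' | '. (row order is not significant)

After GROUP BY (3 rows):
depts.amt | sum_score
6 | 13
8 | 2
1 | 9

== RESULT ==
depts.amt | sum_score
6 | 13
8 | 2
1 | 9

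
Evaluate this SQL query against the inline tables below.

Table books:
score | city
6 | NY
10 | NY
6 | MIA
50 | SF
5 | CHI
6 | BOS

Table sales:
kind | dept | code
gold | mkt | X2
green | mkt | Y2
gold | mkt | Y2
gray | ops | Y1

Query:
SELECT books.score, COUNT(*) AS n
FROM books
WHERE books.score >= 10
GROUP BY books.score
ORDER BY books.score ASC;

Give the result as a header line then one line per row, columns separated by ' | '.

After WHERE (2 rows):
books.score | books.city
10 | NY
50 | SF
After GROUP BY (2 rows):
books.score | n
10 | 1
50 | 1
After ORDER BY (2 rows):
books.score | n
10 | 1
50 | 1

== RESULT ==
books.score | n
10 | 1
50 | 1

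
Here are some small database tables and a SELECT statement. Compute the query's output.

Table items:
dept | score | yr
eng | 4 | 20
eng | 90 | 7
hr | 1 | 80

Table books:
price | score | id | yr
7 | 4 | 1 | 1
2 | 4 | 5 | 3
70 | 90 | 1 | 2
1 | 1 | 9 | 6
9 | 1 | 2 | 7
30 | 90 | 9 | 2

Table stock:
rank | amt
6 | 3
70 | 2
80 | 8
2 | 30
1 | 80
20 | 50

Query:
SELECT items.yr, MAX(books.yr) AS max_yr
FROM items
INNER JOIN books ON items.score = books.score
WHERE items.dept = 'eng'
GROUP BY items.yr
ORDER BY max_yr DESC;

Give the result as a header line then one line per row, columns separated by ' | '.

== RESULT ==
items.yr | max_yr
20 | 3
7 | 2

Derivation:
After JOIN books (6 rows):
items.dept | items.score | items.yr | books.price | books.score | books.id | books.yr
eng | 4 | 20 | 7 | 4 | 1 | 1
eng | 4 | 20 | 2 | 4 | 5 | 3
eng | 90 | 7 | 70 | 90 | 1 | 2
eng | 90 | 7 | 30 | 90 | 9 | 2
hr | 1 | 80 | 1 | 1 | 9 | 6
hr | 1 | 80 | 9 | 1 | 2 | 7
After WHERE (4 rows):
items.dept | items.score | items.yr | books.price | books.score | books.id | books.yr
eng | 4 | 20 | 7 | 4 | 1 | 1
eng | 4 | 20 | 2 | 4 | 5 | 3
eng | 90 | 7 | 70 | 90 | 1 | 2
eng | 90 | 7 | 30 | 90 | 9 | 2
After GROUP BY (2 rows):
items.yr | max_yr
20 | 3
7 | 2
After ORDER BY (2 rows):
items.yr | max_yr
20 | 3
7 | 2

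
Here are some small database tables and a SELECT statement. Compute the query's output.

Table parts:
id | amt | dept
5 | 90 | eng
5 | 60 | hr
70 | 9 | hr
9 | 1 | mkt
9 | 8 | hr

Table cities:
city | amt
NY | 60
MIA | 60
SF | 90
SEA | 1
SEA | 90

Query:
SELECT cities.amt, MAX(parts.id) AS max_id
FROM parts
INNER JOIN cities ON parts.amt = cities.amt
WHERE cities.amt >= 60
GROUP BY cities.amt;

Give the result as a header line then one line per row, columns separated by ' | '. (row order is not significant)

After JOIN cities (5 rows):
parts.id | parts.amt | parts.dept | cities.city | cities.amt
5 | 90 | eng | SF | 90
5 | 90 | eng | SEA | 90
5 | 60 | hr | NY | 60
5 | 60 | hr | MIA | 60
9 | 1 | mkt | SEA | 1
After WHERE (4 rows):
parts.id | parts.amt | parts.dept | cities.city | cities.amt
5 | 90 | eng | SF | 90
5 | 90 | eng | SEA | 90
5 | 60 | hr | NY | 60
5 | 60 | hr | MIA | 60
After GROUP BY (2 rows):
cities.amt | max_id
90 | 5
60 | 5

== RESULT ==
cities.amt | max_id
90 | 5
60 | 5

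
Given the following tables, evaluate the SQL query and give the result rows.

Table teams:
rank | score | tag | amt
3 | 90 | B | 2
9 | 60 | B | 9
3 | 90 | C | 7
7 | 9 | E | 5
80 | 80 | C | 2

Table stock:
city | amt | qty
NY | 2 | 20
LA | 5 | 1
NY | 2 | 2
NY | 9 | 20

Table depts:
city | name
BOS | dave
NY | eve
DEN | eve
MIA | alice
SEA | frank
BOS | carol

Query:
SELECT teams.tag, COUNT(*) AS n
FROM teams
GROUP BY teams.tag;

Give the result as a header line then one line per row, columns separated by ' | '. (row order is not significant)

== RESULT ==
teams.tag | n
B | 2
C | 2
E | 1

Derivation:
After GROUP BY (3 rows):
teams.tag | n
B | 2
C | 2
E | 1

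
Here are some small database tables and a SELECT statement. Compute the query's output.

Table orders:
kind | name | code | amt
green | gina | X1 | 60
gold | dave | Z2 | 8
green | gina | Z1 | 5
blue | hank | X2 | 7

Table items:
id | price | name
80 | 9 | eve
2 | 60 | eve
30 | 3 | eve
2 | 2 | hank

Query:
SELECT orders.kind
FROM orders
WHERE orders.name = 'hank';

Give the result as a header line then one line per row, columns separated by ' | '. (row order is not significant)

After WHERE (1 rows):
orders.kind | orders.name | orders.code | orders.amt
blue | hank | X2 | 7
After SELECT (1 rows):
orders.kind
blue

== RESULT ==
orders.kind
blue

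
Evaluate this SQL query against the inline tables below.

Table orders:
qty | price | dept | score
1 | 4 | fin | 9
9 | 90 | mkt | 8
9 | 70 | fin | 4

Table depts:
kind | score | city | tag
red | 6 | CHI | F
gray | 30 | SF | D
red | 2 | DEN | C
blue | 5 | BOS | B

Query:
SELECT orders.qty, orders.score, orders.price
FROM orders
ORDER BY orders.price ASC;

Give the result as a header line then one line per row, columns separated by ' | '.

== RESULT ==
orders.qty | orders.score | orders.price
1 | 9 | 4
9 | 4 | 70
9 | 8 | 90

Derivation:
After SELECT (3 rows):
orders.qty | orders.score | orders.price
1 | 9 | 4
9 | 8 | 90
9 | 4 | 70
After ORDER BY (3 rows):
orders.qty | orders.score | orders.price
1 | 9 | 4
9 | 4 | 70
9 | 8 | 90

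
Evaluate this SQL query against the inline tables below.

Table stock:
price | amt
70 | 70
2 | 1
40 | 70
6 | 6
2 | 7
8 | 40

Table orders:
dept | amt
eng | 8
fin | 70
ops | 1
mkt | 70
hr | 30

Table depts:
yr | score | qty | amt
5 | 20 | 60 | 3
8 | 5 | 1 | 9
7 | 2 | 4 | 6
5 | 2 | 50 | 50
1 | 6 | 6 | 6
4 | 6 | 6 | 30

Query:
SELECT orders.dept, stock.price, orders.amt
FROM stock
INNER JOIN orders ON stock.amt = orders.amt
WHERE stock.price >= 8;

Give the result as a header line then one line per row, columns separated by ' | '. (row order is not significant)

== RESULT ==
orders.dept | stock.price | orders.amt
fin | 70 | 70
mkt | 70 | 70
fin | 40 | 70
mkt | 40 | 70

Derivation:
After JOIN orders (5 rows):
stock.price | stock.amt | orders.dept | orders.amt
70 | 70 | fin | 70
70 | 70 | mkt | 70
2 | 1 | ops | 1
40 | 70 | fin | 70
40 | 70 | mkt | 70
After WHERE (4 rows):
stock.price | stock.amt | orders.dept | orders.amt
70 | 70 | fin | 70
70 | 70 | mkt | 70
40 | 70 | fin | 70
40 | 70 | mkt | 70
After SELECT (4 rows):
orders.dept | stock.price | orders.amt
fin | 70 | 70
mkt | 70 | 70
fin | 40 | 70
mkt | 40 | 70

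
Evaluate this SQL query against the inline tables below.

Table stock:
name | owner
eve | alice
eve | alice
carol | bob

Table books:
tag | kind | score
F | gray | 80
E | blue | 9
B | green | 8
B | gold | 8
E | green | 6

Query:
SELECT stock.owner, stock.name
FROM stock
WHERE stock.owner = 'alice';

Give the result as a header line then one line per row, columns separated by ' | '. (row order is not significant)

After WHERE (2 rows):
stock.name | stock.owner
eve | alice
eve | alice
After SELECT (2 rows):
stock.owner | stock.name
alice | eve
alice | eve

== RESULT ==
stock.owner | stock.name
alice | eve
alice | eve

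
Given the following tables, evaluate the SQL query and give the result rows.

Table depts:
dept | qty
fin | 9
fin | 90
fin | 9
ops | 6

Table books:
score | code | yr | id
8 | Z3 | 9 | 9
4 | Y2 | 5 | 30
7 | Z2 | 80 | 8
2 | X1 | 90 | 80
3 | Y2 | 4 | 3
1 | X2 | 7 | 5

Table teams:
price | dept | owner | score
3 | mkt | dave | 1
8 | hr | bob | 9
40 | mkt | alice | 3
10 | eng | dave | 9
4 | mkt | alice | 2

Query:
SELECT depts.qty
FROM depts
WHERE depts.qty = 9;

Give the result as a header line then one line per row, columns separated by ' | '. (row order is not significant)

After WHERE (2 rows):
depts.dept | depts.qty
fin | 9
fin | 9
After SELECT (2 rows):
depts.qty
9
9

== RESULT ==
depts.qty
9
9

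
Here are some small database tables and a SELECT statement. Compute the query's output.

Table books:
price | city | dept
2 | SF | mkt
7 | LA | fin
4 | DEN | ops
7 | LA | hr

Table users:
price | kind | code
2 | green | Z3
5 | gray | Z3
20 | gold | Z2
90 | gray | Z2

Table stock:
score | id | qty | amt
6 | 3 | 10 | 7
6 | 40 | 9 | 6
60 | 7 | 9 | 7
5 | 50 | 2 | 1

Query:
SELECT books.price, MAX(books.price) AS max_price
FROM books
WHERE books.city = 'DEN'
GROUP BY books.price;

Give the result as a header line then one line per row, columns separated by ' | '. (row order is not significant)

After WHERE (1 rows):
books.price | books.city | books.dept
4 | DEN | ops
After GROUP BY (1 rows):
books.price | max_price
4 | 4

== RESULT ==
books.price | max_price
4 | 4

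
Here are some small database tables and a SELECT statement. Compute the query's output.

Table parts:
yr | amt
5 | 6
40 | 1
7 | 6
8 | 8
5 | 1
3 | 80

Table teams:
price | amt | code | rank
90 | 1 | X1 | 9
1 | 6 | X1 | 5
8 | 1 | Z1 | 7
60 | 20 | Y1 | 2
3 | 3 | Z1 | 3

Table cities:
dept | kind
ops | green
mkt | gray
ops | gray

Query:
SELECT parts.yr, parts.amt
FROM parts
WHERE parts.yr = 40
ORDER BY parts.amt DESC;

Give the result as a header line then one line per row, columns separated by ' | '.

== RESULT ==
parts.yr | parts.amt
40 | 1

Derivation:
After WHERE (1 rows):
parts.yr | parts.amt
40 | 1
After SELECT (1 rows):
parts.yr | parts.amt
40 | 1
After ORDER BY (1 rows):
parts.yr | parts.amt
40 | 1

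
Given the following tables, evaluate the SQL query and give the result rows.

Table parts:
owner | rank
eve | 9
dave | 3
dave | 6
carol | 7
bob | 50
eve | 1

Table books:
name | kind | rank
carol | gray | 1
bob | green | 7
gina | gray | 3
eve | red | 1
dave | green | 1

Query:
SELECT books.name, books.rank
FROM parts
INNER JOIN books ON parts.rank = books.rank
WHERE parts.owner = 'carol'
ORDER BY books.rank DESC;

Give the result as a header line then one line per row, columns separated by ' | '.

== RESULT ==
books.name | books.rank
bob | 7

Derivation:
After JOIN books (5 rows):
parts.owner | parts.rank | books.name | books.kind | books.rank
dave | 3 | gina | gray | 3
carol | 7 | bob | green | 7
eve | 1 | carol | gray | 1
eve | 1 | eve | red | 1
eve | 1 | dave | green | 1
After WHERE (1 rows):
parts.owner | parts.rank | books.name | books.kind | books.rank
carol | 7 | bob | green | 7
After SELECT (1 rows):
books.name | books.rank
bob | 7
After ORDER BY (1 rows):
books.name | books.rank
bob | 7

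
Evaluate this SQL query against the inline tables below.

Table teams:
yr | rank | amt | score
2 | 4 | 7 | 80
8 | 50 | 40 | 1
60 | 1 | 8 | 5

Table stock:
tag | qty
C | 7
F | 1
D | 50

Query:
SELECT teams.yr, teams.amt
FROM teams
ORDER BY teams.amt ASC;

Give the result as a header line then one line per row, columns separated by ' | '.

After SELECT (3 rows):
teams.yr | teams.amt
2 | 7
8 | 40
60 | 8
After ORDER BY (3 rows):
teams.yr | teams.amt
2 | 7
60 | 8
8 | 40

== RESULT ==
teams.yr | teams.amt
2 | 7
60 | 8
8 | 40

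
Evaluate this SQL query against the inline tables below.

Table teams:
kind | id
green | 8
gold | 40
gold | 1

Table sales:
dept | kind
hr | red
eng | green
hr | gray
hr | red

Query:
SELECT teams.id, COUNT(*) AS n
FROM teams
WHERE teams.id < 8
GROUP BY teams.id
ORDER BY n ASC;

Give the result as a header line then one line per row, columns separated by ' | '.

After WHERE (1 rows):
teams.kind | teams.id
gold | 1
After GROUP BY (1 rows):
teams.id | n
1 | 1
After ORDER BY (1 rows):
teams.id | n
1 | 1

== RESULT ==
teams.id | n
1 | 1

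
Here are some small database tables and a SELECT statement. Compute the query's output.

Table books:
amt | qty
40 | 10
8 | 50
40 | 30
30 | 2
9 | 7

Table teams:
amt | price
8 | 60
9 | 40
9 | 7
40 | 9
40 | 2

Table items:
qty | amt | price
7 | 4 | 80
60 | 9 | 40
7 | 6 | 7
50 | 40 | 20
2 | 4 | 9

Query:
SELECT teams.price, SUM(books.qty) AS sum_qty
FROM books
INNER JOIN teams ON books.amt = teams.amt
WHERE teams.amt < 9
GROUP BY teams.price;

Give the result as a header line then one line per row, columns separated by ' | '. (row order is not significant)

After JOIN teams (7 rows):
books.amt | books.qty | teams.amt | teams.price
40 | 10 | 40 | 9
40 | 10 | 40 | 2
8 | 50 | 8 | 60
40 | 30 | 40 | 9
40 | 30 | 40 | 2
9 | 7 | 9 | 40
9 | 7 | 9 | 7
After WHERE (1 rows):
books.amt | books.qty | teams.amt | teams.price
8 | 50 | 8 | 60
After GROUP BY (1 rows):
teams.price | sum_qty
60 | 50

== RESULT ==
teams.price | sum_qty
60 | 50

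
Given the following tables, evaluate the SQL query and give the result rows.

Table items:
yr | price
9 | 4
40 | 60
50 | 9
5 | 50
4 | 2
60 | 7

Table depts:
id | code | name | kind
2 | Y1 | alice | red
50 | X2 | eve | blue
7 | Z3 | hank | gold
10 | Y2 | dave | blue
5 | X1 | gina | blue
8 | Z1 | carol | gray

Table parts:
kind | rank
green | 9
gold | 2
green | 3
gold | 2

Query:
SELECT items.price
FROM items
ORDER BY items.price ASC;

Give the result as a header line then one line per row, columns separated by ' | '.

After SELECT (6 rows):
items.price
4
60
9
50
2
7
After ORDER BY (6 rows):
items.price
2
4
7
9
50
60

== RESULT ==
items.price
2
4
7
9
50
60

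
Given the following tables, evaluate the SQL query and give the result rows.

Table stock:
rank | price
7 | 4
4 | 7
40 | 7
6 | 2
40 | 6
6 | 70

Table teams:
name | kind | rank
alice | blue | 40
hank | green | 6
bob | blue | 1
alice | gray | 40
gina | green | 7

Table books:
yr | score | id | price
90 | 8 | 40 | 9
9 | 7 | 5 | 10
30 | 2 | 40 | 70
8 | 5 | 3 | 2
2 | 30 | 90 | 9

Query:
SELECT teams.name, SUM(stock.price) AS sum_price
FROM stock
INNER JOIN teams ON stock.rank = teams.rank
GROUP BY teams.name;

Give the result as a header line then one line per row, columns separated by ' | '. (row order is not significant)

== RESULT ==
teams.name | sum_price
gina | 4
alice | 26
hank | 72

Derivation:
After JOIN teams (7 rows):
stock.rank | stock.price | teams.name | teams.kind | teams.rank
7 | 4 | gina | green | 7
40 | 7 | alice | blue | 40
40 | 7 | alice | gray | 40
6 | 2 | hank | green | 6
40 | 6 | alice | blue | 40
40 | 6 | alice | gray | 40
6 | 70 | hank | green | 6
After GROUP BY (3 rows):
teams.name | sum_price
gina | 4
alice | 26
hank | 72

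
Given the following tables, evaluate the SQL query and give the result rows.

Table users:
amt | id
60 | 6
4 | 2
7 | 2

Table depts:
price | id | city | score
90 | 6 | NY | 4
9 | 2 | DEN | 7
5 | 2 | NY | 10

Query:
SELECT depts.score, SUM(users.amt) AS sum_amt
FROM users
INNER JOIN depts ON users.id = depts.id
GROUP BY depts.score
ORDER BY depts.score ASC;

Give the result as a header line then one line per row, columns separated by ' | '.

== RESULT ==
depts.score | sum_amt
4 | 60
7 | 11
10 | 11

Derivation:
After JOIN depts (5 rows):
users.amt | users.id | depts.price | depts.id | depts.city | depts.score
60 | 6 | 90 | 6 | NY | 4
4 | 2 | 9 | 2 | DEN | 7
4 | 2 | 5 | 2 | NY | 10
7 | 2 | 9 | 2 | DEN | 7
7 | 2 | 5 | 2 | NY | 10
After GROUP BY (3 rows):
depts.score | sum_amt
4 | 60
7 | 11
10 | 11
After ORDER BY (3 rows):
depts.score | sum_amt
4 | 60
7 | 11
10 | 11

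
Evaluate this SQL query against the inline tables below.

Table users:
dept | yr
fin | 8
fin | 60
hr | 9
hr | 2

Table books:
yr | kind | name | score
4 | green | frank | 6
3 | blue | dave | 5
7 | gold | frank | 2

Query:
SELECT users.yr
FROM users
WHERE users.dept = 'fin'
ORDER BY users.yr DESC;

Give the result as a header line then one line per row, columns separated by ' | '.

After WHERE (2 rows):
users.dept | users.yr
fin | 8
fin | 60
After SELECT (2 rows):
users.yr
8
60
After ORDER BY (2 rows):
users.yr
60
8

== RESULT ==
users.yr
60
8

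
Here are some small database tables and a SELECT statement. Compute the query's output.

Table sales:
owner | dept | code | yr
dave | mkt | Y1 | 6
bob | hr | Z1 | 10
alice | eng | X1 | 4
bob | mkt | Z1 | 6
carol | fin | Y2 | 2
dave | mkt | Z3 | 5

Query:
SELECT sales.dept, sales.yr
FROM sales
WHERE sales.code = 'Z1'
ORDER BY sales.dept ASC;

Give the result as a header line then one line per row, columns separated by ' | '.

== RESULT ==
sales.dept | sales.yr
hr | 10
mkt | 6

Derivation:
After WHERE (2 rows):
sales.owner | sales.dept | sales.code | sales.yr
bob | hr | Z1 | 10
bob | mkt | Z1 | 6
After SELECT (2 rows):
sales.dept | sales.yr
hr | 10
mkt | 6
After ORDER BY (2 rows):
sales.dept | sales.yr
hr | 10
mkt | 6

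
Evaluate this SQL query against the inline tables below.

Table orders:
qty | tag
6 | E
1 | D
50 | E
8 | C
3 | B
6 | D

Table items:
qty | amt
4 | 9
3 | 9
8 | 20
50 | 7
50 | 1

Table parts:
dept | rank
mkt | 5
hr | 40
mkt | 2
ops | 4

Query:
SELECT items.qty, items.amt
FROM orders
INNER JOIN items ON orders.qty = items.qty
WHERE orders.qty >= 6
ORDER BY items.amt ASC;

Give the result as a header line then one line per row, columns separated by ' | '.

After JOIN items (4 rows):
orders.qty | orders.tag | items.qty | items.amt
50 | E | 50 | 7
50 | E | 50 | 1
8 | C | 8 | 20
3 | B | 3 | 9
After WHERE (3 rows):
orders.qty | orders.tag | items.qty | items.amt
50 | E | 50 | 7
50 | E | 50 | 1
8 | C | 8 | 20
After SELECT (3 rows):
items.qty | items.amt
50 | 7
50 | 1
8 | 20
After ORDER BY (3 rows):
items.qty | items.amt
50 | 1
50 | 7
8 | 20

== RESULT ==
items.qty | items.amt
50 | 1
50 | 7
8 | 20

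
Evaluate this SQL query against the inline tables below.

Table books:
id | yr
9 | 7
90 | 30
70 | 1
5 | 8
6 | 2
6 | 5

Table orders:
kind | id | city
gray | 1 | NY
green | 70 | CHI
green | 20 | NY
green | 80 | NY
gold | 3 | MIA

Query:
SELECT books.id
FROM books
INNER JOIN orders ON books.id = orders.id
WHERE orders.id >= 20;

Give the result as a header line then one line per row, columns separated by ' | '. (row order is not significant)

== RESULT ==
books.id
70

Derivation:
After JOIN orders (1 rows):
books.id | books.yr | orders.kind | orders.id | orders.city
70 | 1 | green | 70 | CHI
After WHERE (1 rows):
books.id | books.yr | orders.kind | orders.id | orders.city
70 | 1 | green | 70 | CHI
After SELECT (1 rows):
books.id
70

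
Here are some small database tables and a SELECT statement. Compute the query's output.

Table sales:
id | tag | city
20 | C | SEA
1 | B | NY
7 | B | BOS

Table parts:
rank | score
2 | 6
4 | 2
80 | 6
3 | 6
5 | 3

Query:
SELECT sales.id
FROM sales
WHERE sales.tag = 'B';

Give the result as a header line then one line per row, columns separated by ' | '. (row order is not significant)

== RESULT ==
sales.id
1
7

Derivation:
After WHERE (2 rows):
sales.id | sales.tag | sales.city
1 | B | NY
7 | B | BOS
After SELECT (2 rows):
sales.id
1
7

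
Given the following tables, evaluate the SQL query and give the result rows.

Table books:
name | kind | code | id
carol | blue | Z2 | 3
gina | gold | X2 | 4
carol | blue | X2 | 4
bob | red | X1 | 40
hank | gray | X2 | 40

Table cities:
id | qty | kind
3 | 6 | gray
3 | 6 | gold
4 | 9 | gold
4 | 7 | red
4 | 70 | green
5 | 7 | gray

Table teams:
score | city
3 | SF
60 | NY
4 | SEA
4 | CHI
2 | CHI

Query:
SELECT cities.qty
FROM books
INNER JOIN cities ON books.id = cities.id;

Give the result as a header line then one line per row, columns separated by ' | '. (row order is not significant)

After JOIN cities (8 rows):
books.name | books.kind | books.code | books.id | cities.id | cities.qty | cities.kind
carol | blue | Z2 | 3 | 3 | 6 | gray
carol | blue | Z2 | 3 | 3 | 6 | gold
gina | gold | X2 | 4 | 4 | 9 | gold
gina | gold | X2 | 4 | 4 | 7 | red
gina | gold | X2 | 4 | 4 | 70 | green
carol | blue | X2 | 4 | 4 | 9 | gold
carol | blue | X2 | 4 | 4 | 7 | red
carol | blue | X2 | 4 | 4 | 70 | green
After SELECT (8 rows):
cities.qty
6
6
9
7
70
9
7
70

== RESULT ==
cities.qty
6
6
9
7
70
9
7
70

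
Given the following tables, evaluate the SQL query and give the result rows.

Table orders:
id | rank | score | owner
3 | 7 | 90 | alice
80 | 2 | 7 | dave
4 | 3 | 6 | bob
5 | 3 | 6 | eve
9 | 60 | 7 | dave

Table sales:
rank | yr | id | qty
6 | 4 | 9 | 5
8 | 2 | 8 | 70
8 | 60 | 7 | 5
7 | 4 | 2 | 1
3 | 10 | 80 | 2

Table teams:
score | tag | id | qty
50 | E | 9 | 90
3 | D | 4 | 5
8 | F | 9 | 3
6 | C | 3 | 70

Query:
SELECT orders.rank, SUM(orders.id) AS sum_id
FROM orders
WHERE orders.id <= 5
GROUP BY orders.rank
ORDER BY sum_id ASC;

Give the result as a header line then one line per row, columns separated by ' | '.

== RESULT ==
orders.rank | sum_id
7 | 3
3 | 9

Derivation:
After WHERE (3 rows):
orders.id | orders.rank | orders.score | orders.owner
3 | 7 | 90 | alice
4 | 3 | 6 | bob
5 | 3 | 6 | eve
After GROUP BY (2 rows):
orders.rank | sum_id
7 | 3
3 | 9
After ORDER BY (2 rows):
orders.rank | sum_id
7 | 3
3 | 9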